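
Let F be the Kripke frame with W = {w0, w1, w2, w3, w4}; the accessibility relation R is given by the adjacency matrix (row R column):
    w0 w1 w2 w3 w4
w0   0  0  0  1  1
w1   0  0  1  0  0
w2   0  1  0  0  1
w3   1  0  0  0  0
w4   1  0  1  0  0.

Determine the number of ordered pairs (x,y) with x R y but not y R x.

R is symmetric; there are no such tuples.

0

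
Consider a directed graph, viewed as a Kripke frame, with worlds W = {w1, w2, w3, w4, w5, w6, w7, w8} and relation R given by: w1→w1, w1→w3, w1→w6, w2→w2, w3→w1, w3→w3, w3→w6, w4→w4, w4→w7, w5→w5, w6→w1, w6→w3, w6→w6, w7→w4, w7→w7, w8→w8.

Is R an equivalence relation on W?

Yes

Reflexive: yes — every world is R-related to itself.
Symmetric: yes — every pair in R has its reverse in R.
Transitive: yes — every two-step R-path is closed by a direct edge.
So R is an equivalence relation.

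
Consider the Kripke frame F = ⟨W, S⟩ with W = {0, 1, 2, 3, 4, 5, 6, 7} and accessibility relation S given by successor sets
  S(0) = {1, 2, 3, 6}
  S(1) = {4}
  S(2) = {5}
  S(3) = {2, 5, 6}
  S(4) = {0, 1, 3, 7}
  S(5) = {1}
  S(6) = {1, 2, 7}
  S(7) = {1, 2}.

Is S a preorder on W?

No

Reflexive: no — 0 is not related to itself.
Transitive: no — 0 S 1 and 1 S 4, but not 0 S 4.
So S is not a preorder.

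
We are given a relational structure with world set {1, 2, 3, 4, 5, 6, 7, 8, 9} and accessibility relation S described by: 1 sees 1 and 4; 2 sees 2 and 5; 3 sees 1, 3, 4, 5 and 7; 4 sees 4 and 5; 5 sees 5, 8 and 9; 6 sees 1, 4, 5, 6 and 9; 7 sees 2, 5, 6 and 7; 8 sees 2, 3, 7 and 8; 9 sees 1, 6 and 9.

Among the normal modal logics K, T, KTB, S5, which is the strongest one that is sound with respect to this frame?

T

Reflexive (axiom T): yes — every world is S-related to itself.
Symmetric (axiom B): no — 1 S 4 but not 4 S 1.
Euclidean (axiom 5): no — 3 S 1 and 3 S 5, but not 1 S 5.
So F validates K, T; KTB would additionally require S to be symmetric. The strongest is T.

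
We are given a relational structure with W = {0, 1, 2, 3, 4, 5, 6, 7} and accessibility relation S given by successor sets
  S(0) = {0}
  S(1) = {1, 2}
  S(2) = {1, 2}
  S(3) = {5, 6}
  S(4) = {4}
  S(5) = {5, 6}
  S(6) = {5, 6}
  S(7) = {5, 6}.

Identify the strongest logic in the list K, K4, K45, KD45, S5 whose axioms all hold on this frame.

KD45

Transitive (axiom 4): yes — every two-step S-path is closed by a direct edge.
Euclidean (axiom 5): yes — any two successors of a common world are S-related.
Serial (axiom D): yes — every world has a successor (e.g. 0 S 0).
Reflexive (axiom T): no — 3 is not related to itself.
So F validates K, K4, K45, KD45; S5 would additionally require S to be reflexive. The strongest is KD45.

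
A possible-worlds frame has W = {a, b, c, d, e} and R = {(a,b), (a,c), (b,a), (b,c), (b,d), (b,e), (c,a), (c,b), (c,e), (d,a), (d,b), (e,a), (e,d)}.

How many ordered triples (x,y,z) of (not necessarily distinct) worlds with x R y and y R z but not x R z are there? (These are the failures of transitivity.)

19

Enumerating: (a,b,a), (a,b,d), (a,b,e), (a,c,a), (a,c,e), (b,a,b), (b,c,b), (b,d,b), (c,a,c), (c,b,c), (c,b,d), (c,e,d), … and 7 more.
Total: 19.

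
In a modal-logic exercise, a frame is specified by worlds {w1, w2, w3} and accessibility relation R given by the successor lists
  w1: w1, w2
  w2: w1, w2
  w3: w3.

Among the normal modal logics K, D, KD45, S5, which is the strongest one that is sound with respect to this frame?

Serial (axiom D): yes — every world has a successor (e.g. w1 R w1).
Euclidean (axiom 5): yes — any two successors of a common world are R-related.
Transitive (axiom 4): yes — every two-step R-path is closed by a direct edge.
Reflexive (axiom T): yes — every world is R-related to itself.
So F validates K, D, KD45, S5. The strongest is S5.

S5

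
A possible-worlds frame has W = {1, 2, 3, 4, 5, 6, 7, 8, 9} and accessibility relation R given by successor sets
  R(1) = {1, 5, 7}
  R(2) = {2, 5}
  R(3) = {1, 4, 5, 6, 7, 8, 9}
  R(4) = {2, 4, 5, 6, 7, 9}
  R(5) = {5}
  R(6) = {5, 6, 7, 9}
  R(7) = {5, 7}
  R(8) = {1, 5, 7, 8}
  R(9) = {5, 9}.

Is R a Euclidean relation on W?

Euclidean: no — 1 R 5 and 1 R 7, but not 5 R 7.

No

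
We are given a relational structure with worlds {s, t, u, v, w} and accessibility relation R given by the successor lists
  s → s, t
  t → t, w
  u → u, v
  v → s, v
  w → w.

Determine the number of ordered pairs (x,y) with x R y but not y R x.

Enumerating: (s,t), (t,w), (u,v), (v,s).

4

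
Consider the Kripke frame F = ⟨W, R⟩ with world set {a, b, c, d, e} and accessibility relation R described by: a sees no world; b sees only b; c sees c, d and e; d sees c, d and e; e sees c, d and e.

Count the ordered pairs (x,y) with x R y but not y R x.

R is symmetric; there are no such tuples.

0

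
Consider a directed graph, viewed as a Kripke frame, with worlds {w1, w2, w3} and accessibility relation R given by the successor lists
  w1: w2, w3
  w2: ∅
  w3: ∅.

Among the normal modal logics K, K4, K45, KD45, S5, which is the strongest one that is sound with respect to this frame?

K4

Transitive (axiom 4): yes — every two-step R-path is closed by a direct edge.
Euclidean (axiom 5): no — w1 R w2 and w1 R w3, but not w2 R w3.
Serial (axiom D): no — w2 has no R-successor.
Reflexive (axiom T): no — w1 is not related to itself.
So F validates K, K4; K45 would additionally require R to be Euclidean. The strongest is K4.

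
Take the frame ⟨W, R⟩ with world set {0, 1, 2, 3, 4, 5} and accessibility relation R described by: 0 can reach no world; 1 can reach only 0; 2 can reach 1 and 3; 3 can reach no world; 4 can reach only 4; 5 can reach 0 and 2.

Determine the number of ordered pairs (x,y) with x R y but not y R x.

Enumerating: (1,0), (2,1), (2,3), (5,0), (5,2).

5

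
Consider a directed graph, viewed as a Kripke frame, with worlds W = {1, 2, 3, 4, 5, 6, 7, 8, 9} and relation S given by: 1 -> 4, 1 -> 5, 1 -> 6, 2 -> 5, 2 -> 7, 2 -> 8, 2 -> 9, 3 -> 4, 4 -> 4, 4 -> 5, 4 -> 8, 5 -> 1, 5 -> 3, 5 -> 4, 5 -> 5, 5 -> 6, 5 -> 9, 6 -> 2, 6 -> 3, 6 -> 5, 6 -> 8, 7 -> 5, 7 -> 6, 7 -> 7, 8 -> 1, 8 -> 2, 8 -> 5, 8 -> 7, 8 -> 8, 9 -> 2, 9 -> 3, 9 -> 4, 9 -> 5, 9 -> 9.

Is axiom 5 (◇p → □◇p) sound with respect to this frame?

No

By correspondence theory, 5 is valid on a frame iff S is Euclidean.
Euclidean: no — 1 S 4 and 1 S 6, but not 4 S 6.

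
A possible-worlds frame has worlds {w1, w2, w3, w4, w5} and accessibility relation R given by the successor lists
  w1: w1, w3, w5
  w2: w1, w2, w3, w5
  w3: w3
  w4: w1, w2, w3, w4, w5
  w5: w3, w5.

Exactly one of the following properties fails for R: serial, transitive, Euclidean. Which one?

Euclidean

Serial: yes — every world has a successor (e.g. w1 R w1).
Transitive: yes — every two-step R-path is closed by a direct edge.
Euclidean: no — w1 R w3 and w1 R w5, but not w3 R w5.
Only Euclidean fails.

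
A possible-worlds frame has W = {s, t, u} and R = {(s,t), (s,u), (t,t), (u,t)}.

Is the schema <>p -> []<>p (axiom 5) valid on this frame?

No

The schema 5 characterises exactly the Euclidean frames.
Euclidean: no — s R t and s R u, but not t R u.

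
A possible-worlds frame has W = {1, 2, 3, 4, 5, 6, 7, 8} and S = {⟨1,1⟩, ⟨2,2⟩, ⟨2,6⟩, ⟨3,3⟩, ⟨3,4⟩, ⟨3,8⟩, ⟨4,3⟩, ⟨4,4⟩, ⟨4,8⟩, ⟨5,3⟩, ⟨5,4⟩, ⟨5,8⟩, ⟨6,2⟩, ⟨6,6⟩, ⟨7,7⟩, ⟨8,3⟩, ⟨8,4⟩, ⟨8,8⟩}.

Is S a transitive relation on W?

Yes

Transitive: yes — every two-step S-path is closed by a direct edge.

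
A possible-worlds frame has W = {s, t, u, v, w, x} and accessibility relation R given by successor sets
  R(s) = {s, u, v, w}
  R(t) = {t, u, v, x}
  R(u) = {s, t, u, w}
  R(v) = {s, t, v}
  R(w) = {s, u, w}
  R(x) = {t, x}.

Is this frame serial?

Yes

Serial: yes — every world has a successor (e.g. s R s).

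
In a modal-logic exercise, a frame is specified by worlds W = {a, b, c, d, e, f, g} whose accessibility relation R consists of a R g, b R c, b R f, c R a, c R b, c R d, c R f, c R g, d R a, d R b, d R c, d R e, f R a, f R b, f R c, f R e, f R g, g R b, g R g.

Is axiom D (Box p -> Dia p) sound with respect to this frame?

No

The schema D characterises exactly the serial frames.
Serial: no — e has no R-successor.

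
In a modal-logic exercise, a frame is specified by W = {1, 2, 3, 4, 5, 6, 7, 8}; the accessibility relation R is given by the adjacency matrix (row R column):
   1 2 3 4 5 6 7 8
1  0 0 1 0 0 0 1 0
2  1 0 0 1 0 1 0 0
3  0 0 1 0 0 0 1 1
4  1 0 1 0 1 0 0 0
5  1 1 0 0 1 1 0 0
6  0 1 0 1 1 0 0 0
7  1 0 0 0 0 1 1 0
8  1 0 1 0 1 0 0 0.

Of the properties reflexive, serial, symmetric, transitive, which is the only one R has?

Reflexive: no — 1 is not related to itself.
Serial: yes — every world has a successor (e.g. 1 R 3).
Symmetric: no — 1 R 3 but not 3 R 1.
Transitive: no — 1 R 3 and 3 R 8, but not 1 R 8.
Only serial holds.

serial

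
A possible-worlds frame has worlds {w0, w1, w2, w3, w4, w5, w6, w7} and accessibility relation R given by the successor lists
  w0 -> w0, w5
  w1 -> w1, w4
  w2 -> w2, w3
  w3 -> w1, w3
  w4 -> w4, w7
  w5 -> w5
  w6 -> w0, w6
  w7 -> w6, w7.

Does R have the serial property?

Serial: yes — every world has a successor (e.g. w0 R w0).

Yes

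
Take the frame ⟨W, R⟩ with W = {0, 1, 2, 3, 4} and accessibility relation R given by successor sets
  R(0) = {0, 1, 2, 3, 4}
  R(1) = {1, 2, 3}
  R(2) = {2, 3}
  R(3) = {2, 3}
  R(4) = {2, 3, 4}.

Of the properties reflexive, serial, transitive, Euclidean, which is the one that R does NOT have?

Reflexive: yes — every world is R-related to itself.
Serial: yes — every world has a successor (e.g. 0 R 0).
Transitive: yes — every two-step R-path is closed by a direct edge.
Euclidean: no — 0 R 1 and 0 R 4, but not 1 R 4.
Only Euclidean fails.

Euclidean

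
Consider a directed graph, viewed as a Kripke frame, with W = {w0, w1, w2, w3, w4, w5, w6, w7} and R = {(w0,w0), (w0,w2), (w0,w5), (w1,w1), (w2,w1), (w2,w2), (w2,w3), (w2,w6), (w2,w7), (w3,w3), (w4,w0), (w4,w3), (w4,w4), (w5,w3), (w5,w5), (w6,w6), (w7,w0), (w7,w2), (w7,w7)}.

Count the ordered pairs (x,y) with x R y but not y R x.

Enumerating: (w0,w2), (w0,w5), (w2,w1), (w2,w3), (w2,w6), (w4,w0), (w4,w3), (w5,w3), (w7,w0).

9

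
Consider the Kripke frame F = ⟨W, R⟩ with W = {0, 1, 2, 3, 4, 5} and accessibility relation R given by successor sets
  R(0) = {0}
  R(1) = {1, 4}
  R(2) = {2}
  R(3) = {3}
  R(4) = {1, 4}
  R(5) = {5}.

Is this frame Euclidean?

Euclidean: yes — any two successors of a common world are R-related.

Yes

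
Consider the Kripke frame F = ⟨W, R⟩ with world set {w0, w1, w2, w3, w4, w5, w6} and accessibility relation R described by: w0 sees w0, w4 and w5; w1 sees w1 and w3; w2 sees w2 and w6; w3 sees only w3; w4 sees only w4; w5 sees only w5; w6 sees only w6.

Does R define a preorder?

Yes

Reflexive: yes — every world is R-related to itself.
Transitive: yes — every two-step R-path is closed by a direct edge.
So R is a preorder.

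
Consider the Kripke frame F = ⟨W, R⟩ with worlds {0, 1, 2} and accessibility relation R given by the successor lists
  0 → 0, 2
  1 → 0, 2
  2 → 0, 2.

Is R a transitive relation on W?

Yes

Transitive: yes — every two-step R-path is closed by a direct edge.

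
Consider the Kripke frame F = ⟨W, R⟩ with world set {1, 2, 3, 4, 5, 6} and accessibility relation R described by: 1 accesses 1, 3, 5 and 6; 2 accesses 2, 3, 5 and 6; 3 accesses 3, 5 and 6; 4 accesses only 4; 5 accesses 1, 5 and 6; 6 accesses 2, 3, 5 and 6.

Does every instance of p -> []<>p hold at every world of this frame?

By correspondence theory, B is valid on a frame iff R is symmetric.
Symmetric: no — 1 R 3 but not 3 R 1.

No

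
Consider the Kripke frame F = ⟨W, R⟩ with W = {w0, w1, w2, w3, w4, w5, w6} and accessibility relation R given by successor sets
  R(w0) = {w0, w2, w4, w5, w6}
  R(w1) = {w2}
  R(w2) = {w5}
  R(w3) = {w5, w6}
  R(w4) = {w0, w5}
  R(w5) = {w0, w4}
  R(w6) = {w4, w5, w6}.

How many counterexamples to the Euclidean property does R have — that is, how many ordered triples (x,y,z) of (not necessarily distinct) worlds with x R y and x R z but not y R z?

22

Enumerating: (w0,w2,w0), (w0,w2,w2), (w0,w2,w4), (w0,w2,w6), (w0,w4,w2), (w0,w4,w4), (w0,w4,w6), (w0,w5,w2), (w0,w5,w5), (w0,w5,w6), (w0,w6,w0), (w0,w6,w2), … and 10 more.
Total: 22.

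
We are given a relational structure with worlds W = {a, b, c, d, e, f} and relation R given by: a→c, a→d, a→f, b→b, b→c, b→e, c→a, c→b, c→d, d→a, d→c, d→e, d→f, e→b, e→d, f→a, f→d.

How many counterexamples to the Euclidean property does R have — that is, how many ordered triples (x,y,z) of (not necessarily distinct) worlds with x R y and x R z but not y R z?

Enumerating: (a,c,c), (a,c,f), (a,d,d), (a,f,c), (a,f,f), (b,c,c), (b,c,e), (b,e,c), (b,e,e), (c,a,a), (c,a,b), (c,b,a), … and 20 more.
Total: 32.

32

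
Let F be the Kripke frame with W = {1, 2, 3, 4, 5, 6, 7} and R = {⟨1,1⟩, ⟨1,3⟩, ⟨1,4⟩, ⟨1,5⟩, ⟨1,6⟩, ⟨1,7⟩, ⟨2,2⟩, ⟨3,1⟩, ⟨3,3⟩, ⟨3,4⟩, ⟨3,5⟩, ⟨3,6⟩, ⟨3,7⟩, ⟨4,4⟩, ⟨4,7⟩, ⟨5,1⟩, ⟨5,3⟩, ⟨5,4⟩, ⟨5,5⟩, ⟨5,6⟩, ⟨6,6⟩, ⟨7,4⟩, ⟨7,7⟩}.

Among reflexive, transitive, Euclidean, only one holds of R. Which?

Reflexive: yes — every world is R-related to itself.
Transitive: no — 5 R 1 and 1 R 7, but not 5 R 7.
Euclidean: no — 1 R 4 and 1 R 3, but not 4 R 3.
Only reflexive holds.

reflexive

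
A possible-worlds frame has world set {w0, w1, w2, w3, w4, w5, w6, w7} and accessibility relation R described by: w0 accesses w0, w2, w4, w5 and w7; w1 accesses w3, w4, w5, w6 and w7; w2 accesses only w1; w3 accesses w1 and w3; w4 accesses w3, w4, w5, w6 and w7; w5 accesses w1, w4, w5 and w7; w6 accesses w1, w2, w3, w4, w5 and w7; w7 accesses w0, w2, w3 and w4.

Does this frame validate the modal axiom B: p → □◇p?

The schema B characterises exactly the symmetric frames.
Symmetric: no — w0 R w2 but not w2 R w0.

No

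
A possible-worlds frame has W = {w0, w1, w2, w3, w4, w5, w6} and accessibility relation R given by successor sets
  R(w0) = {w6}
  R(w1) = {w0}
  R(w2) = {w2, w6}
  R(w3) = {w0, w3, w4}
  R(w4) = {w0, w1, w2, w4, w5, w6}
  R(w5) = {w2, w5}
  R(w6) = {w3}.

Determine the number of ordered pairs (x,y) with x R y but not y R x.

Enumerating: (w0,w6), (w1,w0), (w2,w6), (w3,w0), (w3,w4), (w4,w0), (w4,w1), (w4,w2), (w4,w5), (w4,w6), (w5,w2), (w6,w3).

12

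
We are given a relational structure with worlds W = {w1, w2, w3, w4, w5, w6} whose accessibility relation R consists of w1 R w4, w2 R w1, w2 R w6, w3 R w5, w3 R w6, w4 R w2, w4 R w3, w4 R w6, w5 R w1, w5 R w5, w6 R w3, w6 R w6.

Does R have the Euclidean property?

Euclidean: no — w2 R w1 and w2 R w6, but not w1 R w6.

No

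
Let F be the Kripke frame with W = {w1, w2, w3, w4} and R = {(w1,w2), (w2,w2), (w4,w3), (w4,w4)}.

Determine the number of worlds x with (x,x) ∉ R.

2

Enumerating: w1, w3.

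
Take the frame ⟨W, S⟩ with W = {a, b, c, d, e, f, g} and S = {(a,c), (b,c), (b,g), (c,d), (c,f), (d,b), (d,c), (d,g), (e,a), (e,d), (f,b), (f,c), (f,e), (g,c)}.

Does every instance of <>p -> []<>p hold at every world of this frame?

No

By correspondence theory, 5 is valid on a frame iff S is Euclidean.
Euclidean: no — b S c and b S g, but not c S g.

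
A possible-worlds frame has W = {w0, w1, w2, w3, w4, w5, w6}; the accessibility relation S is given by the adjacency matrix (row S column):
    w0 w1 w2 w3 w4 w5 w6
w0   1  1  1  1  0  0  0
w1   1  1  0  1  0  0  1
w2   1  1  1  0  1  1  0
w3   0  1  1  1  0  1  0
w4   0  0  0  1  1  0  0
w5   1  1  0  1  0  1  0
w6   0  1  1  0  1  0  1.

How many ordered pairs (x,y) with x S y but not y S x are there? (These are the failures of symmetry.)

Enumerating: (w0,w3), (w2,w1), (w2,w4), (w2,w5), (w3,w2), (w4,w3), (w5,w0), (w5,w1), (w6,w2), (w6,w4).

10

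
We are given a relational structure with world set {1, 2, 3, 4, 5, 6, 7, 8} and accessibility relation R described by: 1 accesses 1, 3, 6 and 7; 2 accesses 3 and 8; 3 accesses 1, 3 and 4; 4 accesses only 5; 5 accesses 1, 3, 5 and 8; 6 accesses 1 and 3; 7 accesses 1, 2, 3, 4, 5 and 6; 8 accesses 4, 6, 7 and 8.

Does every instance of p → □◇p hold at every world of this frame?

The schema B characterises exactly the symmetric frames.
Symmetric: no — 2 R 3 but not 3 R 2.

No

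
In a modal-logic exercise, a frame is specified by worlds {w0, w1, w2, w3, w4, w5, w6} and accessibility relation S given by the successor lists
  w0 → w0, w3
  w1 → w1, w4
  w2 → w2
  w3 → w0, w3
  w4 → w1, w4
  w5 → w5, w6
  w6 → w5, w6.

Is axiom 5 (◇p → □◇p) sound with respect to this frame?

Axiom 5 corresponds to the accessibility relation being Euclidean.
Euclidean: yes — any two successors of a common world are S-related.

Yes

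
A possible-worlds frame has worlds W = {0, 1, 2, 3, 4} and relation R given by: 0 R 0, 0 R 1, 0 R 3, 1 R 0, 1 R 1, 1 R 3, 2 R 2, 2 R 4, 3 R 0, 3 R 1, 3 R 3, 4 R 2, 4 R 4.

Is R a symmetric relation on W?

Yes

Symmetric: yes — every pair in R has its reverse in R.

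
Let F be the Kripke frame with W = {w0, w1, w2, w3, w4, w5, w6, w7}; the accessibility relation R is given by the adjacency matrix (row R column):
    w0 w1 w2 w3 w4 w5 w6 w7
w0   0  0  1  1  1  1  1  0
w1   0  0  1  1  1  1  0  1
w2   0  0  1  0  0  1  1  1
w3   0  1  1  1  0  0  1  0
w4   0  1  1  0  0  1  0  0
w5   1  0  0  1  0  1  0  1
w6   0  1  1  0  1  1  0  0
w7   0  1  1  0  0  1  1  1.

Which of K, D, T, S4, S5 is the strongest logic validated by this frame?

Serial (axiom D): yes — every world has a successor (e.g. w0 R w2).
Reflexive (axiom T): no — w0 is not related to itself.
Transitive (axiom 4): no — w0 R w2 and w2 R w7, but not w0 R w7.
Euclidean (axiom 5): no — w0 R w2 and w0 R w3, but not w2 R w3.
So F validates K, D; T would additionally require R to be reflexive. The strongest is D.

D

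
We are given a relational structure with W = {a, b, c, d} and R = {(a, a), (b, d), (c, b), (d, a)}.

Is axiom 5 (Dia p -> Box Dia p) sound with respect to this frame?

No

The schema 5 characterises exactly the Euclidean frames.
Euclidean: no — b R d and b R d, but not d R d.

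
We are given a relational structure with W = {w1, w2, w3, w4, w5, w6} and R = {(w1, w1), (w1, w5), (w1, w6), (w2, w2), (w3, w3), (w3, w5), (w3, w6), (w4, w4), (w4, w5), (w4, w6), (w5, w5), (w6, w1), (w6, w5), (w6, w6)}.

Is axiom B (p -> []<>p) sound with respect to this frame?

Axiom B corresponds to the accessibility relation being symmetric.
Symmetric: no — w1 R w5 but not w5 R w1.

No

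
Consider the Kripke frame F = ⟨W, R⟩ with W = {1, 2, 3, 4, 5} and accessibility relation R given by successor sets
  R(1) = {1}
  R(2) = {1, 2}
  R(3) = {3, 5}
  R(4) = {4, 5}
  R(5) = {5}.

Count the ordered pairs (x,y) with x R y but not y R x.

3

Enumerating: (2,1), (3,5), (4,5).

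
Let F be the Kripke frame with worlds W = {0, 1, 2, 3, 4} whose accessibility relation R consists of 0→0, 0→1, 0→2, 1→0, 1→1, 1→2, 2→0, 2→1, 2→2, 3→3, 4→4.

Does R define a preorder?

Yes

Reflexive: yes — every world is R-related to itself.
Transitive: yes — every two-step R-path is closed by a direct edge.
So R is a preorder.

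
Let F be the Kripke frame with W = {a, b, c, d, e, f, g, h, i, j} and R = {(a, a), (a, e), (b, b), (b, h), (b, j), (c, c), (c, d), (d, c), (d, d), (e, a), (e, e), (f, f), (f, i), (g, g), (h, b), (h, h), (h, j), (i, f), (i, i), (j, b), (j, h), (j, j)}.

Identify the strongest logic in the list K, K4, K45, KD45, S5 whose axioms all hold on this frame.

S5

Transitive (axiom 4): yes — every two-step R-path is closed by a direct edge.
Euclidean (axiom 5): yes — any two successors of a common world are R-related.
Serial (axiom D): yes — every world has a successor (e.g. a R a).
Reflexive (axiom T): yes — every world is R-related to itself.
So F validates K, K4, K45, KD45, S5. The strongest is S5.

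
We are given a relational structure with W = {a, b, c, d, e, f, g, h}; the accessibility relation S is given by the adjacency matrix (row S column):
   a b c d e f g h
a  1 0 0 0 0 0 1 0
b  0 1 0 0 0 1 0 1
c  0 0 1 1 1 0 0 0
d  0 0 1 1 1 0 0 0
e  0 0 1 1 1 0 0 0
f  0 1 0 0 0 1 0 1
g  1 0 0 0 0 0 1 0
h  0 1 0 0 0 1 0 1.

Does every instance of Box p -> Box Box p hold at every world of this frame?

Yes

Axiom 4 corresponds to the accessibility relation being transitive.
Transitive: yes — every two-step S-path is closed by a direct edge.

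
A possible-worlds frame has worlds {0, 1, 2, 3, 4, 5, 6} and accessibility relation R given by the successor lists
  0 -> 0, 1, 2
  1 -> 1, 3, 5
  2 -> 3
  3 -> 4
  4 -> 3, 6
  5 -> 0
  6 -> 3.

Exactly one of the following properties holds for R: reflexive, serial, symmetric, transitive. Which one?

Reflexive: no — 2 is not related to itself.
Serial: yes — every world has a successor (e.g. 0 R 0).
Symmetric: no — 0 R 1 but not 1 R 0.
Transitive: no — 0 R 1 and 1 R 3, but not 0 R 3.
Only serial holds.

serial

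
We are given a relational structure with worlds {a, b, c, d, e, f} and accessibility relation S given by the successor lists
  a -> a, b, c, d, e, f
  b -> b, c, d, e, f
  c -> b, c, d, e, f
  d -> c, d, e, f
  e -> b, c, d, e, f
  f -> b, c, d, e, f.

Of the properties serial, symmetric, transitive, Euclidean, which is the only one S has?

serial

Serial: yes — every world has a successor (e.g. a S a).
Symmetric: no — a S b but not b S a.
Transitive: no — d S c and c S b, but not d S b.
Euclidean: no — a S d and a S b, but not d S b.
Only serial holds.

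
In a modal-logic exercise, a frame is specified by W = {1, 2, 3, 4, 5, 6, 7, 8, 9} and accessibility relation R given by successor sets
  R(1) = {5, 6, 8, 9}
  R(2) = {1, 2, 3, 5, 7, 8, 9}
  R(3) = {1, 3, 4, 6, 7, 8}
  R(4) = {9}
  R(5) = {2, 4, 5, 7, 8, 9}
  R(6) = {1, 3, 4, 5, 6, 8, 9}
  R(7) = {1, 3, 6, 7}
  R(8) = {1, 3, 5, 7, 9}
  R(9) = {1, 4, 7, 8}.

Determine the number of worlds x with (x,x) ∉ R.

Enumerating: 1, 4, 8, 9.

4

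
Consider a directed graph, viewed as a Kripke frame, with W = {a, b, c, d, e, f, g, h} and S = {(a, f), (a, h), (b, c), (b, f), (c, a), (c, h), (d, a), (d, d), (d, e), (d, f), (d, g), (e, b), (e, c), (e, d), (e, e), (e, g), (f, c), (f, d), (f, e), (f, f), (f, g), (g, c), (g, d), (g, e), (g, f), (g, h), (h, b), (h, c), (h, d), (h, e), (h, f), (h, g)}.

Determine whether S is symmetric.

Symmetric: no — a S f but not f S a.

No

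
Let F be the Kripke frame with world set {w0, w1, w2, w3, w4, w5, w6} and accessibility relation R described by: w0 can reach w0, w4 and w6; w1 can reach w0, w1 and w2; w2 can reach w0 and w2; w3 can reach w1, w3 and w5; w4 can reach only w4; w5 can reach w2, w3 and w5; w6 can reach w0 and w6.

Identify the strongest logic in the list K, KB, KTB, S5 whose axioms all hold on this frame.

K

Symmetric (axiom B): no — w0 R w4 but not w4 R w0.
Reflexive (axiom T): yes — every world is R-related to itself.
Euclidean (axiom 5): no — w0 R w4 and w0 R w6, but not w4 R w6.
So F validates K; KB would additionally require R to be symmetric. The strongest is K.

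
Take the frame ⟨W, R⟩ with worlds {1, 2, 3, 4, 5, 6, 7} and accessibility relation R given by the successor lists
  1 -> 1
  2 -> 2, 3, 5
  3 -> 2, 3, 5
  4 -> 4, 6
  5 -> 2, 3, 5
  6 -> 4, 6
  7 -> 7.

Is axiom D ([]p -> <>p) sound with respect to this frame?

Yes

Axiom D corresponds to the accessibility relation being serial.
Serial: yes — every world has a successor (e.g. 1 R 1).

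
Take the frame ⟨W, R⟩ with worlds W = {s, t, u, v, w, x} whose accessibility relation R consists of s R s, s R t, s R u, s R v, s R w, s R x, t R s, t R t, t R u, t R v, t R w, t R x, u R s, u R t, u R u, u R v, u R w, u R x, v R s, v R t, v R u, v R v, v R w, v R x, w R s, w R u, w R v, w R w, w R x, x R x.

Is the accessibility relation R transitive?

Transitive: no — w R s and s R t, but not w R t.

No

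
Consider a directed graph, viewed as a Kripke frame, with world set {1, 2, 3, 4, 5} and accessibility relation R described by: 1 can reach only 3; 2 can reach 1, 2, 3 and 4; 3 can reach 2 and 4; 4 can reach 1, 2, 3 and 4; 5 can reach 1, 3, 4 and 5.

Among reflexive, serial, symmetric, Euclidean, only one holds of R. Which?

Reflexive: no — 1 is not related to itself.
Serial: yes — every world has a successor (e.g. 1 R 3).
Symmetric: no — 1 R 3 but not 3 R 1.
Euclidean: no — 2 R 1 and 2 R 4, but not 1 R 4.
Only serial holds.

serial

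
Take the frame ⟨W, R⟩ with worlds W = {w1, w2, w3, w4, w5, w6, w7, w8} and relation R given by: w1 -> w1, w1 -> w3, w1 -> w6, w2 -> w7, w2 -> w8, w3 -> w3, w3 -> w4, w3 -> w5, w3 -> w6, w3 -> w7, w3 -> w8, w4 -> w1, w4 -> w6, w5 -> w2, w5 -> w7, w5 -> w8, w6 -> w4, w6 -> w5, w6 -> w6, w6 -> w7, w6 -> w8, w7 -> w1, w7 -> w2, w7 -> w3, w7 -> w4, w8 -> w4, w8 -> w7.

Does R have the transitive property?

Transitive: no — w1 R w3 and w3 R w4, but not w1 R w4.

No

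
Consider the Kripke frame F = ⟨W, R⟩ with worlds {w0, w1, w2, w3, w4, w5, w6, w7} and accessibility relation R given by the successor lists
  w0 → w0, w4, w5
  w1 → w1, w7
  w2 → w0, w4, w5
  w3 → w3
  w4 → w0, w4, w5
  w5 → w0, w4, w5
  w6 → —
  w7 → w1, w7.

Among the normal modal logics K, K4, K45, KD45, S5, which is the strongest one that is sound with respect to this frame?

Transitive (axiom 4): yes — every two-step R-path is closed by a direct edge.
Euclidean (axiom 5): yes — any two successors of a common world are R-related.
Serial (axiom D): no — w6 has no R-successor.
Reflexive (axiom T): no — w2 is not related to itself.
So F validates K, K4, K45; KD45 would additionally require R to be serial. The strongest is K45.

K45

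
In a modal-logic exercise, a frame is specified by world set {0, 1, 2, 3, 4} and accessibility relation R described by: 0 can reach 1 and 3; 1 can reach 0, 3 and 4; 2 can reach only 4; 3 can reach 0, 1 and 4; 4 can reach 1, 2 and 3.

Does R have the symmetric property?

Yes

Symmetric: yes — every pair in R has its reverse in R.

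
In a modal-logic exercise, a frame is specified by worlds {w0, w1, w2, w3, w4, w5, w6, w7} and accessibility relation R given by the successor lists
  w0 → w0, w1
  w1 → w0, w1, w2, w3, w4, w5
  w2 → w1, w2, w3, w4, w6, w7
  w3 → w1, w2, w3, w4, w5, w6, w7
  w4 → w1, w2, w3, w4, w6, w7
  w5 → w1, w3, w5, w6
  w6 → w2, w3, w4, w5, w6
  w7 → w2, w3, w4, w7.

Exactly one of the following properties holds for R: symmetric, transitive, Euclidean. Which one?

Symmetric: yes — every pair in R has its reverse in R.
Transitive: no — w0 R w1 and w1 R w2, but not w0 R w2.
Euclidean: no — w1 R w0 and w1 R w2, but not w0 R w2.
Only symmetric holds.

symmetric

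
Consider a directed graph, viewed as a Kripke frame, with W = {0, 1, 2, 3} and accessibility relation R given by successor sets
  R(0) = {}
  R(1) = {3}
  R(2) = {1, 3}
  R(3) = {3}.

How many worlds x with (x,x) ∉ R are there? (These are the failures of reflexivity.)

Enumerating: 0, 1, 2.

3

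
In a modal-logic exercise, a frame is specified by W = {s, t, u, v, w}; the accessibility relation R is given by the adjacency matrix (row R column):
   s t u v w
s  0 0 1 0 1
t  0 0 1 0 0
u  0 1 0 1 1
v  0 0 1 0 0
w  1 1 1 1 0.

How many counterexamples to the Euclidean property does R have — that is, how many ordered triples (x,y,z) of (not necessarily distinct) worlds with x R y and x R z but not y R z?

22

Enumerating: (s,u,u), (s,w,w), (t,u,u), (u,t,t), (u,t,v), (u,t,w), (u,v,t), (u,v,v), (u,v,w), (u,w,w), (v,u,u), (w,s,s), … and 10 more.
Total: 22.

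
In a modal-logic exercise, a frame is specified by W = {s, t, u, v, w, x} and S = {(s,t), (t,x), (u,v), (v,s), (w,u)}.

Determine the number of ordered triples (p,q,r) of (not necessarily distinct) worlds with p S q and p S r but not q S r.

Enumerating: (s,t,t), (t,x,x), (u,v,v), (v,s,s), (w,u,u).

5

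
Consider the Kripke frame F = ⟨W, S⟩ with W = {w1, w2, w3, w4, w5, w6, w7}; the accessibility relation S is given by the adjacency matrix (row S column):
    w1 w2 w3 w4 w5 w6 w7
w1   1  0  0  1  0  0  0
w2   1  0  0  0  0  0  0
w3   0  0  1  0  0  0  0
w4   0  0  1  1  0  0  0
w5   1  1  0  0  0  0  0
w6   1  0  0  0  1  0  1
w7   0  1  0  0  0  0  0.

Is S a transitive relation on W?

No

Transitive: no — w1 S w4 and w4 S w3, but not w1 S w3.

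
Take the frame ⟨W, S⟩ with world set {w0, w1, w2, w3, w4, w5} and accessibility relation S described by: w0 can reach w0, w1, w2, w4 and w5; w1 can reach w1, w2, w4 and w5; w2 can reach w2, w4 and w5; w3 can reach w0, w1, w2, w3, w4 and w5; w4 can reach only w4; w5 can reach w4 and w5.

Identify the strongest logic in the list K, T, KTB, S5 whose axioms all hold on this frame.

T

Reflexive (axiom T): yes — every world is S-related to itself.
Symmetric (axiom B): no — w0 S w1 but not w1 S w0.
Euclidean (axiom 5): no — w0 S w2 and w0 S w1, but not w2 S w1.
So F validates K, T; KTB would additionally require S to be symmetric. The strongest is T.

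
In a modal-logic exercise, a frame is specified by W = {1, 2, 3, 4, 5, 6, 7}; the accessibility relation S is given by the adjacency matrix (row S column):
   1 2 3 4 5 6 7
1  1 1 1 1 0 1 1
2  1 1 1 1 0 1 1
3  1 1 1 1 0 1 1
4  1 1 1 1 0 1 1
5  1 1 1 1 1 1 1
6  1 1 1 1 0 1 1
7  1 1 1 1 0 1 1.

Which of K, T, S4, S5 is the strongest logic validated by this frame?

Reflexive (axiom T): yes — every world is S-related to itself.
Transitive (axiom 4): yes — every two-step S-path is closed by a direct edge.
Euclidean (axiom 5): no — 5 S 1 and 5 S 5, but not 1 S 5.
So F validates K, T, S4; S5 would additionally require S to be Euclidean. The strongest is S4.

S4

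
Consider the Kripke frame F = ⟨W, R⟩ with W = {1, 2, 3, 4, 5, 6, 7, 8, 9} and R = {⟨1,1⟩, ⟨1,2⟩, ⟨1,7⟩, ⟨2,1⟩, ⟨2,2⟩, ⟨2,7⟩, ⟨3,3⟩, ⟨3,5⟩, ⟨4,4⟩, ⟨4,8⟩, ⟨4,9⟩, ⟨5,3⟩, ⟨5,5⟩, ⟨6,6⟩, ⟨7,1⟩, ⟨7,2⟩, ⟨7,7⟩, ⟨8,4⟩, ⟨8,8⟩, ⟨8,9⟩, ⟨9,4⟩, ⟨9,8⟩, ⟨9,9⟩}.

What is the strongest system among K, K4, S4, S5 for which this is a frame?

S5

Transitive (axiom 4): yes — every two-step R-path is closed by a direct edge.
Reflexive (axiom T): yes — every world is R-related to itself.
Euclidean (axiom 5): yes — any two successors of a common world are R-related.
So F validates K, K4, S4, S5. The strongest is S5.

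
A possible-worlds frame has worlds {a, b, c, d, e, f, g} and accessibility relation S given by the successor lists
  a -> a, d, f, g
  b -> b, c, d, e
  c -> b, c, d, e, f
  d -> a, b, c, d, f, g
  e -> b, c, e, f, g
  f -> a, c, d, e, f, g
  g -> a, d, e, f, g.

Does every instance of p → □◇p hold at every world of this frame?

Yes

The schema B characterises exactly the symmetric frames.
Symmetric: yes — every pair in S has its reverse in S.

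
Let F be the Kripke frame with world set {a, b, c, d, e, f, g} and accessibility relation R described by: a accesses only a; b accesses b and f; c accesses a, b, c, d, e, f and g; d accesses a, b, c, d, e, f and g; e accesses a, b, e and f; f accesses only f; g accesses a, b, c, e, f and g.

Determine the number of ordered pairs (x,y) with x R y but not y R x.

17

Enumerating: (b,f), (c,a), (c,b), (c,e), (c,f), (d,a), (d,b), (d,e), (d,f), (d,g), (e,a), (e,b), (e,f), (g,a), (g,b), (g,e), (g,f).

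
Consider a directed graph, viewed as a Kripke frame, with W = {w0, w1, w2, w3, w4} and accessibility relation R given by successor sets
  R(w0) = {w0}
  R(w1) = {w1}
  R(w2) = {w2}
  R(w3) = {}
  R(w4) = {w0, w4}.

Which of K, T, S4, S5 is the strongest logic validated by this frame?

K

Reflexive (axiom T): no — w3 is not related to itself.
Transitive (axiom 4): yes — every two-step R-path is closed by a direct edge.
Euclidean (axiom 5): no — w4 R w0 and w4 R w4, but not w0 R w4.
So F validates K; T would additionally require R to be reflexive. The strongest is K.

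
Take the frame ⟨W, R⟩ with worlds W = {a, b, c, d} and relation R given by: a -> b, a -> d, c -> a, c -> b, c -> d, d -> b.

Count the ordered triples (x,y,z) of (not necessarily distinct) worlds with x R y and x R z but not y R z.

Enumerating: (a,b,b), (a,b,d), (a,d,d), (c,a,a), (c,b,a), (c,b,b), (c,b,d), (c,d,a), (c,d,d), (d,b,b).

10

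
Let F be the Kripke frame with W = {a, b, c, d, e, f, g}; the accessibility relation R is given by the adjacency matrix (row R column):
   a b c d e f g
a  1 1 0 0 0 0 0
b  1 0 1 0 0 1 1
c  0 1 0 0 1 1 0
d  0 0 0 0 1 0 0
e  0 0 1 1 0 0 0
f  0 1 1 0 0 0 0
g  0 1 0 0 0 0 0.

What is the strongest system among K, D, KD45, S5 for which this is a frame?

Serial (axiom D): yes — every world has a successor (e.g. a R a).
Euclidean (axiom 5): no — b R a and b R c, but not a R c.
Transitive (axiom 4): no — a R b and b R c, but not a R c.
Reflexive (axiom T): no — b is not related to itself.
So F validates K, D; KD45 would additionally require R to be Euclidean and transitive. The strongest is D.

D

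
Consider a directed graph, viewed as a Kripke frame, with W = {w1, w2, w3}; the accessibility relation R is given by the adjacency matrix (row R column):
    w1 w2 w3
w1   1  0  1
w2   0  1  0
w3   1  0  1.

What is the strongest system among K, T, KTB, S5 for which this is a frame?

S5

Reflexive (axiom T): yes — every world is R-related to itself.
Symmetric (axiom B): yes — every pair in R has its reverse in R.
Euclidean (axiom 5): yes — any two successors of a common world are R-related.
So F validates K, T, KTB, S5. The strongest is S5.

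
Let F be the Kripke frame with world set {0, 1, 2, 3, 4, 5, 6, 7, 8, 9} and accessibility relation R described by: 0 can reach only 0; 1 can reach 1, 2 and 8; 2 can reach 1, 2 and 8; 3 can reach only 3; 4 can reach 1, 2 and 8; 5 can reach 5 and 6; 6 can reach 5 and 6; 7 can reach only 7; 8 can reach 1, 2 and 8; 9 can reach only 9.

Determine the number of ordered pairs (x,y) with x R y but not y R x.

Enumerating: (4,1), (4,2), (4,8).

3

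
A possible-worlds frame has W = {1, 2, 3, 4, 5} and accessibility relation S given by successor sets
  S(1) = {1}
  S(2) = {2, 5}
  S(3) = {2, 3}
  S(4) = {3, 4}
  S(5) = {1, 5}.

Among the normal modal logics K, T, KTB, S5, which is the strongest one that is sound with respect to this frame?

Reflexive (axiom T): yes — every world is S-related to itself.
Symmetric (axiom B): no — 2 S 5 but not 5 S 2.
Euclidean (axiom 5): no — 2 S 5 and 2 S 2, but not 5 S 2.
So F validates K, T; KTB would additionally require S to be symmetric. The strongest is T.

T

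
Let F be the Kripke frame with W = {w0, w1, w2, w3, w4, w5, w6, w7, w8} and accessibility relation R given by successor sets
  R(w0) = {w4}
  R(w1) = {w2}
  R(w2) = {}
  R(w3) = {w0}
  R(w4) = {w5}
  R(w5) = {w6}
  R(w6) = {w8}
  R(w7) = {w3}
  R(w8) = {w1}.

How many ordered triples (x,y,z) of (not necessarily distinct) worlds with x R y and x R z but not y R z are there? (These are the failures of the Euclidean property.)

Enumerating: (w0,w4,w4), (w1,w2,w2), (w3,w0,w0), (w4,w5,w5), (w5,w6,w6), (w6,w8,w8), (w7,w3,w3), (w8,w1,w1).

8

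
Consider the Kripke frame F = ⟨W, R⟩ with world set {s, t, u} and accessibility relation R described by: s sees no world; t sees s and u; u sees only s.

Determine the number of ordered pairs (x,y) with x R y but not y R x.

3

Enumerating: (t,s), (t,u), (u,s).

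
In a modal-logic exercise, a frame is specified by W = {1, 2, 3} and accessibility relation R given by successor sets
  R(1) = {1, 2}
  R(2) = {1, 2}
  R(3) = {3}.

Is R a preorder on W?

Reflexive: yes — every world is R-related to itself.
Transitive: yes — every two-step R-path is closed by a direct edge.
So R is a preorder.

Yes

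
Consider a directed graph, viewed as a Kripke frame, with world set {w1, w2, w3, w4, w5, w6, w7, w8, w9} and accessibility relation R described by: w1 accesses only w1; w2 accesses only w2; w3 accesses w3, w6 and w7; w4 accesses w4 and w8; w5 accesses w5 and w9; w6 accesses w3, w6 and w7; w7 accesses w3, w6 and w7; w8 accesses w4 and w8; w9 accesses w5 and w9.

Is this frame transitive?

Transitive: yes — every two-step R-path is closed by a direct edge.

Yes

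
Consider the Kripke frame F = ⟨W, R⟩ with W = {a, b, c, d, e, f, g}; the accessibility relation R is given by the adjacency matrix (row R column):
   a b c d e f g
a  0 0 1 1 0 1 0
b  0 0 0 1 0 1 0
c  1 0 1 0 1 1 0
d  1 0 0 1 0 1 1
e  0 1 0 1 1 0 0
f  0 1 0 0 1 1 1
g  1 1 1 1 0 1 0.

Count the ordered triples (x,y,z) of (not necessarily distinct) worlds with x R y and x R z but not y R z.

Enumerating: (a,c,d), (a,d,c), (a,f,c), (a,f,d), (b,f,d), (c,a,a), (c,a,e), (c,e,a), (c,e,c), (c,e,f), (c,f,a), (c,f,c), … and 28 more.
Total: 40.

40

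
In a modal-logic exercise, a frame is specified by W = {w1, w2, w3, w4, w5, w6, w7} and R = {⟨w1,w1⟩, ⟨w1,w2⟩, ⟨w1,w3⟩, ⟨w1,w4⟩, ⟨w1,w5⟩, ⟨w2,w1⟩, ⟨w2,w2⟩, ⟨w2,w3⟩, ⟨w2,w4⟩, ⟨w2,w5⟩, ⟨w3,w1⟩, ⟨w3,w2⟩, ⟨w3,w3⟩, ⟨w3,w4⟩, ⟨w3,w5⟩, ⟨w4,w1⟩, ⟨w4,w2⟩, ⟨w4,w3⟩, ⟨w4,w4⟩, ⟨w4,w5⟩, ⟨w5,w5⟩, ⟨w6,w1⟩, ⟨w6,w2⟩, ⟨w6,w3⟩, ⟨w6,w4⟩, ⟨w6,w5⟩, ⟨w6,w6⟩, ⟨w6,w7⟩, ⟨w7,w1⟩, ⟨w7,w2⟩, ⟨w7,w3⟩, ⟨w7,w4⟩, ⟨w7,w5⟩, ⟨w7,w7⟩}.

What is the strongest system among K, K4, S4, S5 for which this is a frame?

S4

Transitive (axiom 4): yes — every two-step R-path is closed by a direct edge.
Reflexive (axiom T): yes — every world is R-related to itself.
Euclidean (axiom 5): no — w1 R w5 and w1 R w2, but not w5 R w2.
So F validates K, K4, S4; S5 would additionally require R to be Euclidean. The strongest is S4.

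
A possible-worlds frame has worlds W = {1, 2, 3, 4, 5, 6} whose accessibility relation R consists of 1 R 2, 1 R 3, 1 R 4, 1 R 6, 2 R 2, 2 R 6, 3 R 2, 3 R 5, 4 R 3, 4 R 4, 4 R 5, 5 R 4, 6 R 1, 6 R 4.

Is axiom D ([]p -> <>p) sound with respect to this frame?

Yes

By correspondence theory, D is valid on a frame iff R is serial.
Serial: yes — every world has a successor (e.g. 1 R 2).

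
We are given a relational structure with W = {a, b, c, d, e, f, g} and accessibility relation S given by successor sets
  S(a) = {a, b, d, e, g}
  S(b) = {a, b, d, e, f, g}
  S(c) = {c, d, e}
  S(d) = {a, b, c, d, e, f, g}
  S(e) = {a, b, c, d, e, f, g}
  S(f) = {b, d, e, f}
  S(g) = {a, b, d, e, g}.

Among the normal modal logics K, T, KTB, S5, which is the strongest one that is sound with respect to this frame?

KTB

Reflexive (axiom T): yes — every world is S-related to itself.
Symmetric (axiom B): yes — every pair in S has its reverse in S.
Euclidean (axiom 5): no — b S a and b S f, but not a S f.
So F validates K, T, KTB; S5 would additionally require S to be Euclidean. The strongest is KTB.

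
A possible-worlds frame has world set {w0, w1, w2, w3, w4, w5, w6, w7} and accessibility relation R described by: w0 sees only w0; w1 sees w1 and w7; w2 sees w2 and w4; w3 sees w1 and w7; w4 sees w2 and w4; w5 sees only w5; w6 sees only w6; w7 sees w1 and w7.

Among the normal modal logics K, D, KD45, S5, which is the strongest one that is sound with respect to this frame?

Serial (axiom D): yes — every world has a successor (e.g. w0 R w0).
Euclidean (axiom 5): yes — any two successors of a common world are R-related.
Transitive (axiom 4): yes — every two-step R-path is closed by a direct edge.
Reflexive (axiom T): no — w3 is not related to itself.
So F validates K, D, KD45; S5 would additionally require R to be reflexive. The strongest is KD45.

KD45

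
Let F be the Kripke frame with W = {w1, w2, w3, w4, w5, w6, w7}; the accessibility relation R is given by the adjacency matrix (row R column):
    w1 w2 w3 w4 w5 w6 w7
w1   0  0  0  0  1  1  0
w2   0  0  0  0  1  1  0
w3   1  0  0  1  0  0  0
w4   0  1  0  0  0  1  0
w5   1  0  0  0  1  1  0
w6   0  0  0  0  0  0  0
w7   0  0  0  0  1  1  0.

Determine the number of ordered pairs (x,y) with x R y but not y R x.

Enumerating: (w1,w6), (w2,w5), (w2,w6), (w3,w1), (w3,w4), (w4,w2), (w4,w6), (w5,w6), (w7,w5), (w7,w6).

10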